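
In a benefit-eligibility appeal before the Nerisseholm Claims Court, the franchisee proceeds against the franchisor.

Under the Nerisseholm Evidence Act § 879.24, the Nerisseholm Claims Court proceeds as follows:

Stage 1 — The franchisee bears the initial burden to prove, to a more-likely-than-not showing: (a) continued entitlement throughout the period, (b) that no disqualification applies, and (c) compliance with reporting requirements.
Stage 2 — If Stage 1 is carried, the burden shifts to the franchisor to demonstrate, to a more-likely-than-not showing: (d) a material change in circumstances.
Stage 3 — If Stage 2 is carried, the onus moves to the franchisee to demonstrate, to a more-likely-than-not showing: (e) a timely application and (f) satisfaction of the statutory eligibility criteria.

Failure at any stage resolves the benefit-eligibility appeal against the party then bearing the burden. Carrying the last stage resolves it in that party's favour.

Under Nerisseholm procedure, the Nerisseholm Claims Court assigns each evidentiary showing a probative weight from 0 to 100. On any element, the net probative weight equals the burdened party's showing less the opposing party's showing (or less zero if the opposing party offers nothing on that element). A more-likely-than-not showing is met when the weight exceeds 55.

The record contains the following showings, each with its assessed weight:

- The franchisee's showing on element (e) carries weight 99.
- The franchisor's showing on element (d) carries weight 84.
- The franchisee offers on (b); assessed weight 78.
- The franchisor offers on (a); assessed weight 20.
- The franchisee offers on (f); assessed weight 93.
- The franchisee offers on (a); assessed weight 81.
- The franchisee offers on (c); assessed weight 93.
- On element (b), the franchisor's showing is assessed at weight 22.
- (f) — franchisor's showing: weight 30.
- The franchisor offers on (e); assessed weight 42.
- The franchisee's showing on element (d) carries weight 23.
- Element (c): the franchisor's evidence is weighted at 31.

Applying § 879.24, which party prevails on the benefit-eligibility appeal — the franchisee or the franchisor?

franchisee

Stage 1 — burden on franchisee; standard: a more-likely-than-not showing (weight exceeds 55).
    (a): 81 − 20 = 61 > 55 [met]
    (b): 78 − 22 = 56 > 55 [met]
    (c): 93 − 31 = 62 > 55 [met]
  The franchisee carries Stage 1; the franchisor now bears the burden.
Stage 2 — burden on franchisor; standard: a more-likely-than-not showing (weight exceeds 55).
    (d): 84 − 23 = 61 > 55 [met]
  The franchisor carries Stage 2; the franchisee now bears the burden.
Stage 3 — burden on franchisee; standard: a more-likely-than-not showing (weight exceeds 55).
    (e): 99 − 42 = 57 > 55 [met]
    (f): 93 − 30 = 63 > 55 [met]
  All elements met at the final stage.
With every stage satisfied, the franchisee prevails.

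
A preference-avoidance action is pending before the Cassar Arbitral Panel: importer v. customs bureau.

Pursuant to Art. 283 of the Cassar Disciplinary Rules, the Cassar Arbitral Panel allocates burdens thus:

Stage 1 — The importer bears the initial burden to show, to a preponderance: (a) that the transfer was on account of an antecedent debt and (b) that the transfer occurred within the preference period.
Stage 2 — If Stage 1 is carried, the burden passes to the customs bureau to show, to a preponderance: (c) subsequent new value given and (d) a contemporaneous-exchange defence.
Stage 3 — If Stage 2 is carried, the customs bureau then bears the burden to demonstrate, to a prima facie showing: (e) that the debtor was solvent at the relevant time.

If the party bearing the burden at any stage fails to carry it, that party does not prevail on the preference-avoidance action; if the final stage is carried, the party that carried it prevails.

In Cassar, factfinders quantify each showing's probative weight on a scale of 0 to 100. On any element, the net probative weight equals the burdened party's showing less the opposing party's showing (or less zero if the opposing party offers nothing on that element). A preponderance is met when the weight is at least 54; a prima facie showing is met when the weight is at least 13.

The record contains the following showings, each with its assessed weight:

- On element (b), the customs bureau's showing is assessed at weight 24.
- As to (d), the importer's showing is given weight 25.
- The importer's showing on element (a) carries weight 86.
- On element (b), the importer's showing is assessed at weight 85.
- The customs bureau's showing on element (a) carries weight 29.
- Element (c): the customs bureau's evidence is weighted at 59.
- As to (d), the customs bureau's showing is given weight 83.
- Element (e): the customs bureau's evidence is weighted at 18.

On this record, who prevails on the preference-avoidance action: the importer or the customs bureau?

customs bureau

Stage 1 (importer, a preponderance, weight is at least 54): (a) net 86−29=57 ≥ 54 — meets; (b) net 85−24=61 ≥ 54 — meets.
  Stage 1 is satisfied; the onus moves to the customs bureau.
Stage 2 (customs bureau, a preponderance, weight is at least 54): (c) 59 ≥ 54 — meets; (d) net 83−25=58 ≥ 54 — meets.
  Stage 2 is satisfied; the customs bureau continues to bear the burden.
Stage 3 (customs bureau, a prima facie showing, weight is at least 13): (e) 18 ≥ 13 — meets.
  Stage 3 carried; the final stage is satisfied.
Every stage carried; the customs bureau prevails.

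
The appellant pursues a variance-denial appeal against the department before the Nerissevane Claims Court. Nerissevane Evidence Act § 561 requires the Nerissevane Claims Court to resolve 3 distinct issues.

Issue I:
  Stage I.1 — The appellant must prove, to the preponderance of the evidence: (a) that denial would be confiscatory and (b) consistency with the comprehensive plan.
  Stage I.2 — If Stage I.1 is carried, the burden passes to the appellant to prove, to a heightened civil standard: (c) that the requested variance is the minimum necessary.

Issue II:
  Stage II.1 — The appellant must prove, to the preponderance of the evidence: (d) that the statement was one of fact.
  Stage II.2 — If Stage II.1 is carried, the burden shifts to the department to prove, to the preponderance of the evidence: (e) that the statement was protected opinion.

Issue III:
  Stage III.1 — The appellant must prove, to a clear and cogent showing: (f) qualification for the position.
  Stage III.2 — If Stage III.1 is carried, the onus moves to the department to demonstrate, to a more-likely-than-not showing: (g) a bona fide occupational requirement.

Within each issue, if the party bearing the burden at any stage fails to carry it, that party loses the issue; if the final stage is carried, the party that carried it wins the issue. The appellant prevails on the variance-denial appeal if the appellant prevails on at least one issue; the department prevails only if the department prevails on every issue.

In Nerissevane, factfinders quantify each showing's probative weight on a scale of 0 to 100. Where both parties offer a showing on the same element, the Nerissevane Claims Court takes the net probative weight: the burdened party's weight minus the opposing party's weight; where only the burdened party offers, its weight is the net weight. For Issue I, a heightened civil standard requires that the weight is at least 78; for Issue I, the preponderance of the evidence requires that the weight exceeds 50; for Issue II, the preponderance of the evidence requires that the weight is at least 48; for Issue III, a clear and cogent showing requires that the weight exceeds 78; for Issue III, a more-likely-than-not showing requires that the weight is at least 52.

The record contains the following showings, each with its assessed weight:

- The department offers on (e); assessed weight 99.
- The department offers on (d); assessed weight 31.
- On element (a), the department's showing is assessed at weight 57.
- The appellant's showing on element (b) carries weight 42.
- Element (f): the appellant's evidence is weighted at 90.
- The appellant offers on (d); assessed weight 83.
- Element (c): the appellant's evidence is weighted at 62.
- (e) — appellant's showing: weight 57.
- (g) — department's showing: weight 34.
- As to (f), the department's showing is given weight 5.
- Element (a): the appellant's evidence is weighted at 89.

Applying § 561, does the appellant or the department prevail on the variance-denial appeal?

— Issue I —
Stage I.1 (appellant, the preponderance of the evidence, weight exceeds 50): (a) net 89−57=32 ≤ 50 — fails; (b) 42 ≤ 50 — fails.
  Not every element is met, so the appellant fails to carry Stage I.1.
So the department prevails on this issue.
— Issue II —
Stage II.1 — burden on appellant; standard: the preponderance of the evidence (weight is at least 48).
    (d): 83 − 31 = 52 ≥ 48 [met]
  All elements met. The burden passes to the department.
Stage II.2 — burden on department; standard: the preponderance of the evidence (weight is at least 48).
    (e): 99 − 57 = 42 < 48 [not met]
  Stage II.2 not carried; the department fails its burden.
The analysis ends at Stage II.2; the appellant prevails on this issue.
— Issue III —
At Stage III.1 the appellant must meet a clear and cogent showing (weight exceeds 78): on (f) the weight is 90 less the opposing 5 gives net 85, > 78, so (f) meets the standard.
  Stage III.1 carried; the burden shifts to the department.
At Stage III.2 the department must meet a more-likely-than-not showing (weight is at least 52): on (g) the weight is 34, which does not reach 52, so (g) does not meet the standard.
  Not every element is met, so the department fails to carry Stage III.2.
The analysis ends at Stage III.2; the appellant prevails on this issue.
Per-issue: Issue I → department; Issue II → appellant; Issue III → appellant. The appellant must prevail on at least one issue; overall, the appellant prevails.

appellant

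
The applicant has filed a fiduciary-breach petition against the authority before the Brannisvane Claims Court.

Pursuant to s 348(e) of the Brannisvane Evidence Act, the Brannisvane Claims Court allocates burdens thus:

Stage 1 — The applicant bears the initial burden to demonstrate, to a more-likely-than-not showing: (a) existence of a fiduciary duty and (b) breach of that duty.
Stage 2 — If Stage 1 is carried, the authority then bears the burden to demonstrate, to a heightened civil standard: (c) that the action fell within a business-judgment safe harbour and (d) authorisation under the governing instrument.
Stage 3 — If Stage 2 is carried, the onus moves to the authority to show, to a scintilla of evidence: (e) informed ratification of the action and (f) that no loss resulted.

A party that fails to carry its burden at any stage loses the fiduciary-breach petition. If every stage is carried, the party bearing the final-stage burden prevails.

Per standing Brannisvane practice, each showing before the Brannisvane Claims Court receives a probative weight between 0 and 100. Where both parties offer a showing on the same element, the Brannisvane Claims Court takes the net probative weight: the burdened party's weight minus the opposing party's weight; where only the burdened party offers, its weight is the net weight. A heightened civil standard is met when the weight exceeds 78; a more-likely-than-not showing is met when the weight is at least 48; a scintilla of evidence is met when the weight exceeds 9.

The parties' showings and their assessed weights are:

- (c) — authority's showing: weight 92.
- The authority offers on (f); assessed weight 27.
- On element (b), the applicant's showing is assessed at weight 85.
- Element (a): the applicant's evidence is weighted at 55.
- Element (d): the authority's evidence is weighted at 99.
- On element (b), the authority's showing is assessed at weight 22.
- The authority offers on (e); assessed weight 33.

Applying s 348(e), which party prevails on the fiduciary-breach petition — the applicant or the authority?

Stage 1 (applicant, a more-likely-than-not showing, weight is at least 48): (a) 55 ≥ 48 — meets; (b) net 85−22=63 ≥ 48 — meets.
  Stage 1 is satisfied; the onus moves to the authority.
Stage 2 (authority, a heightened civil standard, weight exceeds 78): (c) 92 > 78 — meets; (d) 99 > 78 — meets.
  Stage 2 carried; the burden remains with the authority.
Stage 3 (authority, a scintilla of evidence, weight exceeds 9): (e) 33 > 9 — meets; (f) 27 > 9 — meets.
  All elements met at the final stage.
With every stage satisfied, the authority prevails.

authority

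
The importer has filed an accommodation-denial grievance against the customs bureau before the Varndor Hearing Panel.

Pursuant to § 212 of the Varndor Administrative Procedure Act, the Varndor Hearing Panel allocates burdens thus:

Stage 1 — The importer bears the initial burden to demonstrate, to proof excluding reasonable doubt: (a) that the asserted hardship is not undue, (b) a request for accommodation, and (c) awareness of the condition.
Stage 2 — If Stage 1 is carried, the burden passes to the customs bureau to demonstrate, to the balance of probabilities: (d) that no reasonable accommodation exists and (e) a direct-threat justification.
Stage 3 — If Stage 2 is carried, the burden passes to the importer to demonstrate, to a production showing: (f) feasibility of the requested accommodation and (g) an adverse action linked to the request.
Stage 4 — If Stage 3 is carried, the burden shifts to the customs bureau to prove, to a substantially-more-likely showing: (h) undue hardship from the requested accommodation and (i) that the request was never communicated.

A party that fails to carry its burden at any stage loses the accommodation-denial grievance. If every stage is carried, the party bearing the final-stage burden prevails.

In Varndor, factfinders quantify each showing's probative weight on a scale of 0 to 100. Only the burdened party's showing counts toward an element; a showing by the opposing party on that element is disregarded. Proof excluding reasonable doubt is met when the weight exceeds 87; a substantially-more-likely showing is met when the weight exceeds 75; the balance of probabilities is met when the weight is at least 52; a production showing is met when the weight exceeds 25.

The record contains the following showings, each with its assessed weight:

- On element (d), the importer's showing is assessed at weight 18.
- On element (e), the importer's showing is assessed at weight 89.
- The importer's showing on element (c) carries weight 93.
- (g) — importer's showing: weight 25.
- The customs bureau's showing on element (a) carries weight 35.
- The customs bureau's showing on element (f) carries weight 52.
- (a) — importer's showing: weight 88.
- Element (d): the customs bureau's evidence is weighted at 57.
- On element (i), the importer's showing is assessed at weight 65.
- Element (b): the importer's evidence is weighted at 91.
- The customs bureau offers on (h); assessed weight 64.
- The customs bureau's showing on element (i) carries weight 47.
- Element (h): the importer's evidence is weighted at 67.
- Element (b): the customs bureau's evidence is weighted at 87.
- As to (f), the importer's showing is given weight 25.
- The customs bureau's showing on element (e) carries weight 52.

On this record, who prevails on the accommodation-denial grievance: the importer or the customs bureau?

At Stage 1 the importer must meet proof excluding reasonable doubt (weight exceeds 87): on (a) the weight is 88 (the customs bureau's 35 is given no effect), which does exceed 87, so (a) meets the standard; on (b) the weight is 91 (the customs bureau's 87 is given no effect), which does exceed 87, so (b) meets the standard; on (c) the weight is 93, > 87, so (c) meets the standard.
  Stage 1 is satisfied; the onus moves to the customs bureau.
At Stage 2 the customs bureau must meet the balance of probabilities (weight is at least 52): on (d) the weight is 57 (the importer's 18 is given no effect), ≥ 52, so (d) meets the standard; on (e) the weight is 52 (the importer's 89 is given no effect), ≥ 52, so (e) meets the standard.
  All elements met. The burden passes to the importer.
At Stage 3 the importer must meet a production showing (weight exceeds 25): on (f) the weight is 25 (the customs bureau's 52 is given no effect), ≤ 25, so (f) does not meet the standard; on (g) the weight is 25, which does not exceed 25, so (g) does not meet the standard.
  The importer does not carry Stage 3.
The analysis ends at Stage 3; the customs bureau prevails.

customs bureau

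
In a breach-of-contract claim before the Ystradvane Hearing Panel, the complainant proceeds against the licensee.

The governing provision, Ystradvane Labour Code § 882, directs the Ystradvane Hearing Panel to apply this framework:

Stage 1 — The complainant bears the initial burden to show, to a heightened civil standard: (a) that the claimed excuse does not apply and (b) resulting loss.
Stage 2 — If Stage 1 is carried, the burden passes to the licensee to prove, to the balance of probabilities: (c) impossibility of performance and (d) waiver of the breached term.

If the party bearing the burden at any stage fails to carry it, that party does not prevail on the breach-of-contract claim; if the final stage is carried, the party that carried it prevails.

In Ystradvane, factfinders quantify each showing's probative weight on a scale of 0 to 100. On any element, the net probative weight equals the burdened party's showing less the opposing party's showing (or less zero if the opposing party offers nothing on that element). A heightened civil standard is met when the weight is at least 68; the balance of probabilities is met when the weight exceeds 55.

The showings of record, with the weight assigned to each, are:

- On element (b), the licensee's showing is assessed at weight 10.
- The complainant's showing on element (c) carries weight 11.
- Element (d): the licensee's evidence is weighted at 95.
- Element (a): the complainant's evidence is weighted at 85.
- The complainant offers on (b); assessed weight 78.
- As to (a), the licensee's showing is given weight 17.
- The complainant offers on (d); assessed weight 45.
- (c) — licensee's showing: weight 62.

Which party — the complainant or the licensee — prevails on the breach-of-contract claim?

Stage 1 (complainant, a heightened civil standard, weight is at least 68): (a) net 85−17=68 ≥ 68 — meets; (b) net 78−10=68 ≥ 68 — meets.
  The complainant carries Stage 1; the licensee now bears the burden.
Stage 2 (licensee, the balance of probabilities, weight exceeds 55): (c) net 62−11=51 ≤ 55 — fails; (d) net 95−45=50 ≤ 55 — fails.
  Stage 2 not carried; the licensee fails its burden.
The analysis ends at Stage 2; the complainant prevails.

complainant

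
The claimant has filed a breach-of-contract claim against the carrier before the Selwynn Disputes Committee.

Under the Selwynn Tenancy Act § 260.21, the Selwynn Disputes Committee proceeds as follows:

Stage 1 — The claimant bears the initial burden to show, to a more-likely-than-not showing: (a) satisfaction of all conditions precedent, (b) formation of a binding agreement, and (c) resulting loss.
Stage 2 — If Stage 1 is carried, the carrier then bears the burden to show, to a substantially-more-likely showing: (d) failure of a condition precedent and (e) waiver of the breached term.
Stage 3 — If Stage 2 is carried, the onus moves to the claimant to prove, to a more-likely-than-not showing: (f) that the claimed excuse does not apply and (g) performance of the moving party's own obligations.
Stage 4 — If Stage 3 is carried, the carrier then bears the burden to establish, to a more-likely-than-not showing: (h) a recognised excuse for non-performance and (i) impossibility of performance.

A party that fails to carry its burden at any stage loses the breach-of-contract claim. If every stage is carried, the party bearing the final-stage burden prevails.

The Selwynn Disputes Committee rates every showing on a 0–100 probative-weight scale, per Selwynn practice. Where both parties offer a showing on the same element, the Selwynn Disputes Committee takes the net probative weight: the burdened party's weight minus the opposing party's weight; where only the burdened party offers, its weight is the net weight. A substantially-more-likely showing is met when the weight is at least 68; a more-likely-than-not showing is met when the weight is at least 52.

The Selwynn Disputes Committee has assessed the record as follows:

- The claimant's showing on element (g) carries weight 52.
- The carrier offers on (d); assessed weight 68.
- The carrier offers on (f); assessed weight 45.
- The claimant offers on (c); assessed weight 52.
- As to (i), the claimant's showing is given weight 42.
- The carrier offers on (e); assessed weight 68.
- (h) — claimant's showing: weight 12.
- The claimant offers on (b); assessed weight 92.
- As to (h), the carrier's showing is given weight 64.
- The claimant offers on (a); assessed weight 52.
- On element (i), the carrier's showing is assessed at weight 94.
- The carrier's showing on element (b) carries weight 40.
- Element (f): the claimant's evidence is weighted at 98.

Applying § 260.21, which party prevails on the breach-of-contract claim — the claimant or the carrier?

Stage 1 — burden on claimant; standard: a more-likely-than-not showing (weight is at least 52).
    (a): 52 ≥ 52 [met]
    (b): 92 − 40 = 52 ≥ 52 [met]
    (c): 52 ≥ 52 [met]
  Stage 1 is satisfied; the onus moves to the carrier.
Stage 2 — burden on carrier; standard: a substantially-more-likely showing (weight is at least 68).
    (d): 68 ≥ 68 [met]
    (e): 68 ≥ 68 [met]
  The carrier carries Stage 2; the claimant now bears the burden.
Stage 3 — burden on claimant; standard: a more-likely-than-not showing (weight is at least 52).
    (f): 98 − 45 = 53 ≥ 52 [met]
    (g): 52 ≥ 52 [met]
  Stage 3 carried; the burden shifts to the carrier.
Stage 4 — burden on carrier; standard: a more-likely-than-not showing (weight is at least 52).
    (h): 64 − 12 = 52 ≥ 52 [met]
    (i): 94 − 42 = 52 ≥ 52 [met]
  All elements met at the final stage.
All stages carried — the carrier prevails.

carrier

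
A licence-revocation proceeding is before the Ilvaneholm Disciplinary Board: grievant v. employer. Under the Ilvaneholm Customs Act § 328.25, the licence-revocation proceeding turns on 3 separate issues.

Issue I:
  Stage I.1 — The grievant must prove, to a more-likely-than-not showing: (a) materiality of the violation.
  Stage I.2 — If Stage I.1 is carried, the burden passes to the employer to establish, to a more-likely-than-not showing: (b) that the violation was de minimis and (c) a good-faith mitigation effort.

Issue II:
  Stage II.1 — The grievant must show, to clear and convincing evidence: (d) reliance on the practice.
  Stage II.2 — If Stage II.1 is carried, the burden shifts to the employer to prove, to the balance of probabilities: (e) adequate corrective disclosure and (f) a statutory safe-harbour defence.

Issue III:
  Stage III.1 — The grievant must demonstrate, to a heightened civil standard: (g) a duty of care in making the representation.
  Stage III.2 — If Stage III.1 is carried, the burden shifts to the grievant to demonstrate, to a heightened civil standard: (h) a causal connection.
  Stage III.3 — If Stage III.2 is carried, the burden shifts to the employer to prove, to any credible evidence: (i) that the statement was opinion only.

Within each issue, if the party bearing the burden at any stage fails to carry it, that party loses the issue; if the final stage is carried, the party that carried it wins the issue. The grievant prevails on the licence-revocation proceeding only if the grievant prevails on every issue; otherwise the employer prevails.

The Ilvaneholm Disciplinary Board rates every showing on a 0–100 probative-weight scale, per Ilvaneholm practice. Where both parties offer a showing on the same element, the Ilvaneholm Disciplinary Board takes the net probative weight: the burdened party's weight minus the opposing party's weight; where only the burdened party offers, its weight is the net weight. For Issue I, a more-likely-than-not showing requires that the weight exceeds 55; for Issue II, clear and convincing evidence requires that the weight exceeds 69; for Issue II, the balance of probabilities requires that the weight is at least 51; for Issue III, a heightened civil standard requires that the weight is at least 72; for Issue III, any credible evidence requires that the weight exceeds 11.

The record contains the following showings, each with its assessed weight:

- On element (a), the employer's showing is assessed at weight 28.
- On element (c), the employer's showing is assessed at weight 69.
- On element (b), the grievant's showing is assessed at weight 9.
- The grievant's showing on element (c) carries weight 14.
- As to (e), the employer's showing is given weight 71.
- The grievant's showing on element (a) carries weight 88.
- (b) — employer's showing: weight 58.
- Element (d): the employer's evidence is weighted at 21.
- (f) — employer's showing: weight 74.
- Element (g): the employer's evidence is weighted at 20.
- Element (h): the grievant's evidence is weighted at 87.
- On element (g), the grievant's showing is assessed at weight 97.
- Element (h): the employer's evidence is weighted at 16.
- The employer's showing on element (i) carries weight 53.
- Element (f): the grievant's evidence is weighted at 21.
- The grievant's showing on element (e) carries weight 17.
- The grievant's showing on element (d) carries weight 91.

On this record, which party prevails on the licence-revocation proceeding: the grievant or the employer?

— Issue I —
Stage I.1 (grievant, a more-likely-than-not showing, weight exceeds 55): (a) net 88−28=60 > 55 — meets.
  Stage I.1 carried; the burden shifts to the employer.
Stage I.2 (employer, a more-likely-than-not showing, weight exceeds 55): (b) net 58−9=49 ≤ 55 — fails; (c) net 69−14=55 ≤ 55 — fails.
  The employer does not carry Stage I.2.
The analysis ends at Stage I.2; the grievant prevails on this issue.
— Issue II —
At Stage II.1 the grievant must meet clear and convincing evidence (weight exceeds 69): on (d) the weight is 91 less the opposing 21 gives net 70, which does exceed 69, so (d) meets the standard.
  Stage II.1 carried; the burden shifts to the employer.
At Stage II.2 the employer must meet the balance of probabilities (weight is at least 51): on (e) the weight is 71 less the opposing 17 gives net 54, ≥ 51, so (e) meets the standard; on (f) the weight is 74 less the opposing 21 gives net 53, ≥ 51, so (f) meets the standard.
  Stage II.2 carried; the final stage is satisfied.
With every stage satisfied, the employer prevails on this issue.
— Issue III —
Stage III.1 (grievant, a heightened civil standard, weight is at least 72): (g) net 97−20=77 ≥ 72 — meets.
  Stage III.1 carried; the burden remains with the grievant.
Stage III.2 (grievant, a heightened civil standard, weight is at least 72): (h) net 87−16=71 < 72 — fails.
  Stage III.2 not carried; the grievant fails its burden.
So the employer prevails on this issue.
Per-issue: Issue I → grievant; Issue II → employer; Issue III → employer. The grievant must prevail on every issue; overall, the employer prevails.

employer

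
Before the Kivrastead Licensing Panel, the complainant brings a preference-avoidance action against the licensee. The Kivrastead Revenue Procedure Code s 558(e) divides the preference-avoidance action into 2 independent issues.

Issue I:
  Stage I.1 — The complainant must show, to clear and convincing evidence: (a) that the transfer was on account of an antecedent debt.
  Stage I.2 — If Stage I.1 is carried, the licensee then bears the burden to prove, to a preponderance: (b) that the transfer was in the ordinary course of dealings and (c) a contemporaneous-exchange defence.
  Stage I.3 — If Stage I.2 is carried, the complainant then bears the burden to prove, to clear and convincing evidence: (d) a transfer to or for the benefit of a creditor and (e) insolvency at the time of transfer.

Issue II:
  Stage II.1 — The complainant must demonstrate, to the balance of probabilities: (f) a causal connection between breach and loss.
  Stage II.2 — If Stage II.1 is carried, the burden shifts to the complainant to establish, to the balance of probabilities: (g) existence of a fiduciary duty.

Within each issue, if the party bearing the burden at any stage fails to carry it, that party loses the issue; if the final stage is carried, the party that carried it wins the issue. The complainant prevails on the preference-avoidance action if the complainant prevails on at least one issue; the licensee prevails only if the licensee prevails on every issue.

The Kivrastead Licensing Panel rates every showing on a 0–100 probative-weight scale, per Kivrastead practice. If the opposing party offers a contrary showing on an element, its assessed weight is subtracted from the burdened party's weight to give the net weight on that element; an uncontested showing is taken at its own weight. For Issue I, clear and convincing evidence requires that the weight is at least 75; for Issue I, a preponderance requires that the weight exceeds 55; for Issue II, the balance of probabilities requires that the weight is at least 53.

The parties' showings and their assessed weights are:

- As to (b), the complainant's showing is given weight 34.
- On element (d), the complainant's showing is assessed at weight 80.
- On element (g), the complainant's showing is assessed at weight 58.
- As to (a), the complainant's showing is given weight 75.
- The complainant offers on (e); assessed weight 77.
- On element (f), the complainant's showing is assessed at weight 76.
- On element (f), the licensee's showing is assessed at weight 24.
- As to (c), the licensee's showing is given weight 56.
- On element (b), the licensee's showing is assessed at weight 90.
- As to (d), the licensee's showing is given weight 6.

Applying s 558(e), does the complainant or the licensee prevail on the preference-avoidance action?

— Issue I —
Stage I.1 (complainant, clear and convincing evidence, weight is at least 75): (a) 75 ≥ 75 — meets.
  All elements met. The burden passes to the licensee.
Stage I.2 (licensee, a preponderance, weight exceeds 55): (b) net 90−34=56 > 55 — meets; (c) 56 > 55 — meets.
  The licensee carries Stage I.2; the complainant now bears the burden.
Stage I.3 (complainant, clear and convincing evidence, weight is at least 75): (d) net 80−6=74 < 75 — fails; (e) 77 ≥ 75 — meets.
  Stage I.3 not carried; the complainant fails its burden.
The licensee prevails on this issue.
— Issue II —
Stage II.1 (complainant, the balance of probabilities, weight is at least 53): (f) net 76−24=52 < 53 — fails.
  Not every element is met, so the complainant fails to carry Stage II.1.
The analysis ends at Stage II.1; the licensee prevails on this issue.
Per-issue: Issue I → licensee; Issue II → licensee. The complainant must prevail on at least one issue; overall, the licensee prevails.

licensee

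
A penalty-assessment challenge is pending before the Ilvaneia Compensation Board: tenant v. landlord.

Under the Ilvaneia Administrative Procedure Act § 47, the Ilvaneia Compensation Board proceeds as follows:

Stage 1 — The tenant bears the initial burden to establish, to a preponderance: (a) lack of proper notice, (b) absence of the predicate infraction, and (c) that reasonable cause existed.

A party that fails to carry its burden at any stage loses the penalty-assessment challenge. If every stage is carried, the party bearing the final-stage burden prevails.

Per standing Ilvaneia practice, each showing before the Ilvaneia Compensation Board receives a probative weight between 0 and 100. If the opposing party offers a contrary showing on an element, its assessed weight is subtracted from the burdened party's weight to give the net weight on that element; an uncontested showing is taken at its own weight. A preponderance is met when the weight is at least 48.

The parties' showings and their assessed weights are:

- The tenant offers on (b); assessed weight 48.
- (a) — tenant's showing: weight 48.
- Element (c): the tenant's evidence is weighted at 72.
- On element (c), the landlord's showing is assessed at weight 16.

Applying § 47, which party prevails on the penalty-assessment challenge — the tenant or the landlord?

Stage 1 — burden on tenant; standard: a preponderance (weight is at least 48).
    (a): 48 ≥ 48 [met]
    (b): 48 ≥ 48 [met]
    (c): 72 − 16 = 56 ≥ 48 [met]
  The tenant carries the last stage.
Every stage carried; the tenant prevails.

tenant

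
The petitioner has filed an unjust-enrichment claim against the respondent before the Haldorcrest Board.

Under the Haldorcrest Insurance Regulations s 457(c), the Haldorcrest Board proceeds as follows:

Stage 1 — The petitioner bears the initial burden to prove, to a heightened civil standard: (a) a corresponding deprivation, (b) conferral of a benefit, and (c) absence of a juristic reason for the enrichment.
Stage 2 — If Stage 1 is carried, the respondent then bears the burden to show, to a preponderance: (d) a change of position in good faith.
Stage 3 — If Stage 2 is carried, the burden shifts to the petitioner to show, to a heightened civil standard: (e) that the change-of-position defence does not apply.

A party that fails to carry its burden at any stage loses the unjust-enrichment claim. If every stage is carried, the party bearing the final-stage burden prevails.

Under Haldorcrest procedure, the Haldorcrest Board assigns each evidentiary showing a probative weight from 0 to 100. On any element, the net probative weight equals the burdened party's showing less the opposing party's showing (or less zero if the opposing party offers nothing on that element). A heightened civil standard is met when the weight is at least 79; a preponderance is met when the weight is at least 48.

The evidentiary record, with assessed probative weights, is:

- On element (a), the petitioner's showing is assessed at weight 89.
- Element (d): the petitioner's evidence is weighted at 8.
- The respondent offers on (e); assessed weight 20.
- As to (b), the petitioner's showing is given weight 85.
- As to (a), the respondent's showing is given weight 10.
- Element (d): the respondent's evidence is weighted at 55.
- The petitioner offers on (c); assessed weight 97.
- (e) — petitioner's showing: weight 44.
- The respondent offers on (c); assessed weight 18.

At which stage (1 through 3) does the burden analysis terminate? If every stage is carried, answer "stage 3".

stage 2

Stage 1 (petitioner, a heightened civil standard, weight is at least 79): (a) net 89−10=79 ≥ 79 — meets; (b) 85 ≥ 79 — meets; (c) net 97−18=79 ≥ 79 — meets.
  The petitioner carries Stage 1; the respondent now bears the burden.
Stage 2 (respondent, a preponderance, weight is at least 48): (d) net 55−8=47 < 48 — fails.
  The respondent does not carry Stage 2.
The analysis ends at Stage 2; the petitioner prevails.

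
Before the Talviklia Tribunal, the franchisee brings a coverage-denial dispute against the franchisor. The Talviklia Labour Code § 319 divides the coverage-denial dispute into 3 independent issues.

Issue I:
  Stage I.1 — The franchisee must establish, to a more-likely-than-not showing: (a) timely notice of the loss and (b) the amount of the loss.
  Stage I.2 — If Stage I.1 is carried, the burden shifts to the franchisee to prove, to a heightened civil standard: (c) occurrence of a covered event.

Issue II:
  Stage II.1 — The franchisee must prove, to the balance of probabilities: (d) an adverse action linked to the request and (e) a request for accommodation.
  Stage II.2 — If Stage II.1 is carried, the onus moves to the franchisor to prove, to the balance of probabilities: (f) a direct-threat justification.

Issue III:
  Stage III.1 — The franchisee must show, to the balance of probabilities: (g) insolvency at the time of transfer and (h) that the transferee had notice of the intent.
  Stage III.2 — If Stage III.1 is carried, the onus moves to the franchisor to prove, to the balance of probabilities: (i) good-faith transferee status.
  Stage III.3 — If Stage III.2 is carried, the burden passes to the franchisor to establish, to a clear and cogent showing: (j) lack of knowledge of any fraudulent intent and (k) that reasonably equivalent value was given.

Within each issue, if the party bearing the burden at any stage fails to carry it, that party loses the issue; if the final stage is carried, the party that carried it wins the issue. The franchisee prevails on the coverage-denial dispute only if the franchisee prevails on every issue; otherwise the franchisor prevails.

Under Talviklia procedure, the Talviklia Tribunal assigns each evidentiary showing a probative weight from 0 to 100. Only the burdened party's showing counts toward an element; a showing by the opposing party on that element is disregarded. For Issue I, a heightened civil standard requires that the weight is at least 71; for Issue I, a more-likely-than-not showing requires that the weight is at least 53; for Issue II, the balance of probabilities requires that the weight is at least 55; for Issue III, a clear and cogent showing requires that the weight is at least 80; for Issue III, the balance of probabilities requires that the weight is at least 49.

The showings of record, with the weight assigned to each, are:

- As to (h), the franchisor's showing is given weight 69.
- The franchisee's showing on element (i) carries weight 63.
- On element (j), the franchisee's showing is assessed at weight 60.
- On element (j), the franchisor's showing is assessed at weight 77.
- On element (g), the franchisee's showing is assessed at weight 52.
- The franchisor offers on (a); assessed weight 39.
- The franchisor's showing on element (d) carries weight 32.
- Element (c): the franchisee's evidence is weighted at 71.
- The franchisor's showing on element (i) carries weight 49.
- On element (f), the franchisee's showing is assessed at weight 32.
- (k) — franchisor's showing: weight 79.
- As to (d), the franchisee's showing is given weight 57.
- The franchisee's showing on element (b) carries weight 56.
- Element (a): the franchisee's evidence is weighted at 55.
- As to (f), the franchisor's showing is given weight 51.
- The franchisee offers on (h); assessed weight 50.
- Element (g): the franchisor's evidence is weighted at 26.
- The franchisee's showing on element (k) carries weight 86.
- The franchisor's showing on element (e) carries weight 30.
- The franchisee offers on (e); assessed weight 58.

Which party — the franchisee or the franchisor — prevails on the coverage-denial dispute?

franchisee

— Issue I —
Stage I.1 (franchisee, a more-likely-than-not showing, weight is at least 53): (a) 55 (franchisor's 39 disregarded) ≥ 53 — meets; (b) 56 ≥ 53 — meets.
  Stage I.1 carried; the burden remains with the franchisee.
Stage I.2 (franchisee, a heightened civil standard, weight is at least 71): (c) 71 ≥ 71 — meets.
  All elements met at the final stage.
All stages carried — the franchisee prevails on this issue.
— Issue II —
Stage II.1 (franchisee, the balance of probabilities, weight is at least 55): (d) 57 (franchisor's 32 disregarded) ≥ 55 — meets; (e) 58 (franchisor's 30 disregarded) ≥ 55 — meets.
  The franchisee carries Stage II.1; the franchisor now bears the burden.
Stage II.2 (franchisor, the balance of probabilities, weight is at least 55): (f) 51 (franchisee's 32 disregarded) < 55 — fails.
  The franchisor does not carry Stage II.2.
The franchisee prevails on this issue.
— Issue III —
Stage III.1 (franchisee, the balance of probabilities, weight is at least 49): (g) 52 (franchisor's 26 disregarded) ≥ 49 — meets; (h) 50 (franchisor's 69 disregarded) ≥ 49 — meets.
  Stage III.1 is satisfied; the onus moves to the franchisor.
Stage III.2 (franchisor, the balance of probabilities, weight is at least 49): (i) 49 (franchisee's 63 disregarded) ≥ 49 — meets.
  All elements met. The franchisor retains the burden for Stage III.3.
Stage III.3 (franchisor, a clear and cogent showing, weight is at least 80): (j) 77 (franchisee's 60 disregarded) < 80 — fails; (k) 79 (franchisee's 86 disregarded) < 80 — fails.
  Not every element is met, so the franchisor fails to carry Stage III.3.
So the franchisee prevails on this issue.
Per-issue: Issue I → franchisee; Issue II → franchisee; Issue III → franchisee. The franchisee must prevail on every issue; overall, the franchisee prevails.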